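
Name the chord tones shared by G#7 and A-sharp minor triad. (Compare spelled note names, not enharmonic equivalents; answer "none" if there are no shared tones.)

G#7: G# B# D# F#
A-sharp minor triad: A# C# E#
Common to both → none.

none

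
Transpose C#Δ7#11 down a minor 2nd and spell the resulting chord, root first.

C# down a minor 2nd → B#. New chord: B# major seventh sharp eleven.
root → B#
3rd (major 3rd) → D##
5th (perfect 5th) → F##
7th (major 7th) → A##
11th (augmented 11th) → E##

B#, D##, F##, A##, E##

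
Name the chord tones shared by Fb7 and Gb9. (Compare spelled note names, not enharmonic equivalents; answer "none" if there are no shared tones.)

Fb7: Fb Ab Cb Ebb
Gb9: Gb Bb Db Fb Ab
Common to both → Fb, Ab.

Fb  Ab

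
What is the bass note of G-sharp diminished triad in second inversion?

G-sharp diminished triad = G-sharp–B–D. Second inversion → fifth in the bass = D.

D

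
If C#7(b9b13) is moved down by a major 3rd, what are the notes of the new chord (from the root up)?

A – C# – E – G – Bb – F

Transposed root: C# → A (major 3rd down). So we spell A dominant seventh flat nine flat thirteen:
- root: A
- major 3rd: C#
- perfect 5th: E
- minor 7th: G
- minor 9th: Bb
- minor 13th: F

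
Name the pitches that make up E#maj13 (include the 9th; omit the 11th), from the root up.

E#maj13 is a major thirteenth built on E#.
root → E#
3rd (major 3rd) → G##
5th (perfect 5th) → B#
7th (major 7th) → D##
9th (major 9th) → F##
13th (major 13th) → C##

E#, G##, B#, D##, F##, C##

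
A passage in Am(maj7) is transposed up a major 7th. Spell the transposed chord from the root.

A major 7th up from A is G#, so the new chord is G# minor-major seventh.
- root: G#
- minor 3rd: B
- perfect 5th: D#
- major 7th: F##

G# – B – D# – F##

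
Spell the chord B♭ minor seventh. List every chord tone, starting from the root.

B♭ minor seventh is a minor seventh built on Bb.
Root: Bb
Minor 3rd (3rd): Db
Perfect 5th (5th): F
Minor 7th (7th): Ab

Bb – Db – F – Ab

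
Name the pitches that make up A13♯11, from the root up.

A13♯11 is a dominant thirteenth sharp eleven built on A.
Root: A
Major 3rd (3rd): C#
Perfect 5th (5th): E
Minor 7th (7th): G
Major 9th (9th): B
Augmented 11th (11th): D#
Major 13th (13th): F#

A C# E G B D# F#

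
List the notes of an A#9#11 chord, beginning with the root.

A#, C##, E#, G#, B#, D##

A#9#11: dominant ninth sharp eleven on A#.
A# — root
C## — major 3rd
E# — perfect 5th
G# — minor 7th
B# — major 9th
D## — augmented 11th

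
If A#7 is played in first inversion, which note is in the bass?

C𝄪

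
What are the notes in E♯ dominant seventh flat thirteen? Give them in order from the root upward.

E♯  G𝄪  B♯  D♯  C♯

E♯ dominant seventh flat thirteen is a dominant seventh flat thirteen built on E♯.
E♯ — root
G𝄪 — major 3rd
B♯ — perfect 5th
D♯ — minor 7th
C♯ — minor 13th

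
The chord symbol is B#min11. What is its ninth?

C##

B#min11 is built on B#; its 9th is a major 9th above the root.
A second above B uses the letter C, and the major 9th above B# is C##.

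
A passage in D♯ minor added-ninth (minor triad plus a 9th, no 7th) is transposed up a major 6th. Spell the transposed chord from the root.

B-sharp D-sharp F-double-sharp C-double-sharp

Transposed root: D-sharp → B-sharp (major 6th up). So we spell B-sharp minor added-ninth:
- root: B-sharp
- minor 3rd: D-sharp
- perfect 5th: F-double-sharp
- major 9th: C-double-sharp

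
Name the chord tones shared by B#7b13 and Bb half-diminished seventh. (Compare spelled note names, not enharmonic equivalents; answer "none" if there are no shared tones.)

B#7b13: B# D## F## A# G#
Bb half-diminished seventh: Bb Db Fb Ab
Common to both → none.

none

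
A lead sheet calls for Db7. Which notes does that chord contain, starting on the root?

Db, F, Ab, Cb

Db7: dominant seventh on Db.
Root: Db
Major 3rd (3rd): F
Perfect 5th (5th): Ab
Minor 7th (7th): Cb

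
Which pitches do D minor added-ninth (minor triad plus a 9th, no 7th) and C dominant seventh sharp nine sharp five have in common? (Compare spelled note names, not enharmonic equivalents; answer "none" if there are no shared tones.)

D minor added-ninth = D, F, A, E.
C dominant seventh sharp nine sharp five = C, E, G-sharp, B-flat, D-sharp.
Shared: E.

E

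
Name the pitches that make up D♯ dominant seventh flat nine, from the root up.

D# F## A# C# E

Root D#, quality dominant seventh flat nine:
Root: D#
Major 3rd (3rd): F##
Perfect 5th (5th): A#
Minor 7th (7th): C#
Minor 9th (9th): E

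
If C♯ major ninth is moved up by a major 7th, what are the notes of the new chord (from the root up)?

B-sharp D-double-sharp F-double-sharp A-double-sharp C-double-sharp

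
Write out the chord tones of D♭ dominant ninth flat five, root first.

D-flat F A-double-flat C-flat E-flat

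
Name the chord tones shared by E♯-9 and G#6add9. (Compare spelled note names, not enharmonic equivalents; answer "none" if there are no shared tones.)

E#, G#, B#, D#

E♯-9: E# G# B# D# F##
G#6add9: G# B# D# E# A#
Common to both → E#, G#, B#, D#.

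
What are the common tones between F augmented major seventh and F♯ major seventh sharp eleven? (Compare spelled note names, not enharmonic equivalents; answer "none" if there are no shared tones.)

F augmented major seventh = F, A, C-sharp, E.
F♯ major seventh sharp eleven = F-sharp, A-sharp, C-sharp, E-sharp, B-sharp.
Shared: C-sharp.

C-sharp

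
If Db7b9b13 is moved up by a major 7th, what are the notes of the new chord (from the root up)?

Transposed root: Db → C (major 7th up). So we spell C dominant seventh flat nine flat thirteen:
root → C
3rd (major 3rd) → E
5th (perfect 5th) → G
7th (minor 7th) → Bb
9th (minor 9th) → Db
13th (minor 13th) → Ab

C – E – G – Bb – Db – Ab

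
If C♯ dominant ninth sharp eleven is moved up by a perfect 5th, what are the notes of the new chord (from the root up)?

A perfect 5th up from C# is G#, so the new chord is G# dominant ninth sharp eleven.
G# — root
B# — major 3rd
D# — perfect 5th
F# — minor 7th
A# — major 9th
C## — augmented 11th

G# B# D# F# A# C##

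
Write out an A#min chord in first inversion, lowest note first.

C# E# A#

A#min = A#–C#–E#; first inversion → third (C#) lowest.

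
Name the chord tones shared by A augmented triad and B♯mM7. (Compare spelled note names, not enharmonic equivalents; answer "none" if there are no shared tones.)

A augmented triad = A, C♯, E♯.
B♯mM7 = B♯, D♯, F𝄪, A𝄪.
Shared: none.

none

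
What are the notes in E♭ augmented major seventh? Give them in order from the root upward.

Root E-flat, quality augmented major seventh:
root → E-flat
3rd (major 3rd) → G
5th (augmented 5th) → B
7th (major 7th) → D

E-flat G B D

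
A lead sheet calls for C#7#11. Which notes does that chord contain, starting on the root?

Root C♯, quality dominant seventh sharp eleven:
- root: C♯
- major 3rd: E♯
- perfect 5th: G♯
- minor 7th: B
- augmented 11th: F𝄪

C♯, E♯, G♯, B, F𝄪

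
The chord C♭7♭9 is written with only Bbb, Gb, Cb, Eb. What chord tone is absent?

The full C♭7♭9 chord is Cb, Eb, Gb, Bbb, Dbb.
Comparing with the voicing, the minor 9th (9th) — Dbb — is absent.

Dbb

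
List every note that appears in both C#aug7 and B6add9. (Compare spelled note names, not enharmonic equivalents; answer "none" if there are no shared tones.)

C# B

C#aug7: C# E# G## B
B6add9: B D# F# G# C#
Common to both → C#, B.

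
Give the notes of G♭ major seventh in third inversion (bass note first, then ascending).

G♭ major seventh = G-flat–B-flat–D-flat–F; third inversion → seventh (F) lowest.

F  G-flat  B-flat  D-flat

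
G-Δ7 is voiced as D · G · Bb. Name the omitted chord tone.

F#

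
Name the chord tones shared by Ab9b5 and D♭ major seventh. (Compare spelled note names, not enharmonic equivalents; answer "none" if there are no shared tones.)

A♭  C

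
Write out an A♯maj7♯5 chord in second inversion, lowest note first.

E##  G##  A#  C##

A♯maj7♯5 = A#–C##–E##–G##; second inversion → fifth (E##) lowest.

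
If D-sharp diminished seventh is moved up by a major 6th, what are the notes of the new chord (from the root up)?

B-sharp – D-sharp – F-sharp – A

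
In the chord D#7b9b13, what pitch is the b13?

B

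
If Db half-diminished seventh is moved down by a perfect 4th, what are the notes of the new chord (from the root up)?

Ab Cb Ebb Gb

Transposed root: Db → Ab (perfect 4th down). So we spell Ab half-diminished seventh:
- root: Ab
- minor 3rd: Cb
- diminished 5th: Ebb
- minor 7th: Gb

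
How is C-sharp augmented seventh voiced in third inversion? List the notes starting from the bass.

C-sharp augmented seventh = C-sharp–E-sharp–G-double-sharp–B; third inversion → seventh (B) lowest.

B, C-sharp, E-sharp, G-double-sharp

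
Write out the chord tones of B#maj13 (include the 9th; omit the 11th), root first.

B#maj13: major thirteenth on B#.
Root: B#
Major 3rd (3rd): D##
Perfect 5th (5th): F##
Major 7th (7th): A##
Major 9th (9th): C##
Major 13th (13th): G##

B# D## F## A## C## G##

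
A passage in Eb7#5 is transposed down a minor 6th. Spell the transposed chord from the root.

Transposed root: Eb → G (minor 6th down). So we spell G augmented seventh:
G — root
B — major 3rd
D# — augmented 5th
F — minor 7th

G – B – D# – F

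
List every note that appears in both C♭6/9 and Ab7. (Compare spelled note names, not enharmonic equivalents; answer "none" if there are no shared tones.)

C♭6/9: C♭ E♭ G♭ A♭ D♭
Ab7: A♭ C E♭ G♭
Common to both → E♭, G♭, A♭.

E♭, G♭, A♭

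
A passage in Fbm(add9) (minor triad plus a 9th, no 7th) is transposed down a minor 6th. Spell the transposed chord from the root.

Ab  Cb  Eb  Bb

Transposed root: Fb → Ab (minor 6th down). So we spell Ab minor added-ninth:
root → Ab
3rd (minor 3rd) → Cb
5th (perfect 5th) → Eb
9th (major 9th) → Bb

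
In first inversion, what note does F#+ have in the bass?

A#

F#+ in root position is F#–A#–C##.
First inversion places the third in the bass, which is A#.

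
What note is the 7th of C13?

B♭

Root of C13 = C. The 7th is a minor 7th: C up a minor 7th → B♭.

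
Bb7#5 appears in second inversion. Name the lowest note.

F#

Bb7#5 in root position is Bb–D–F#–Ab.
Second inversion places the fifth in the bass, which is F#.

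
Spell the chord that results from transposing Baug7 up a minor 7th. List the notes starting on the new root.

A, C♯, E♯, G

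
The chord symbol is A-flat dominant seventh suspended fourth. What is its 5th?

A-flat dominant seventh suspended fourth is built on A-flat; its 5th is a perfect 5th above the root.
A fifth above A uses the letter E, and the perfect 5th above A-flat is E-flat.

E-flat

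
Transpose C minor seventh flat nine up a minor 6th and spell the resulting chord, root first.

A-flat, C-flat, E-flat, G-flat, B-double-flat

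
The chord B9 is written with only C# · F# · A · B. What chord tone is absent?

B9 = B, D#, F#, A, C#. The voicing lacks the 3rd (major 3rd), D#.

D#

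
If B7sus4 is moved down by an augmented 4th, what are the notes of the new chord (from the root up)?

F  Bb  C  Eb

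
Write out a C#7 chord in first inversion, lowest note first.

E♯ – G♯ – B – C♯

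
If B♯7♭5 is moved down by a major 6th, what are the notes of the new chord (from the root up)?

D#, F##, A, C#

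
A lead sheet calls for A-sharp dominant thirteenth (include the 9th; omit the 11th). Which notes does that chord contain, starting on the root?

A-sharp dominant thirteenth: dominant thirteenth on A-sharp.
A-sharp — root
C-double-sharp — major 3rd
E-sharp — perfect 5th
G-sharp — minor 7th
B-sharp — major 9th
F-double-sharp — major 13th

A-sharp C-double-sharp E-sharp G-sharp B-sharp F-double-sharp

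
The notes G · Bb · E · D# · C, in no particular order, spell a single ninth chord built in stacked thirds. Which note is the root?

C

Arranged so that each adjacent pair is a third by letter name: C – E – G – Bb – D#.
The bottom of that stack, C, is the root (this is C dominant seventh sharp nine).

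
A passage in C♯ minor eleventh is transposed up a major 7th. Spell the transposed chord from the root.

A major 7th up from C# is B#, so the new chord is B# minor eleventh.
Root: B#
Minor 3rd (3rd): D#
Perfect 5th (5th): F##
Minor 7th (7th): A#
Major 9th (9th): C##
Perfect 11th (11th): E#

B#, D#, F##, A#, C##, E#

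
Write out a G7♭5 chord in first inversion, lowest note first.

B Db F G

In root position, G7♭5 is G–B–Db–F.
First inversion puts the third (B) in the bass.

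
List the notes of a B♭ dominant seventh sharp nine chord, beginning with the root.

B-flat – D – F – A-flat – C-sharp

B♭ dominant seventh sharp nine is a dominant seventh sharp nine built on B-flat.
B-flat — root
D — major 3rd
F — perfect 5th
A-flat — minor 7th
C-sharp — augmented 9th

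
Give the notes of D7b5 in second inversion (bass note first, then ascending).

In root position, D7b5 is D–F#–Ab–C.
Second inversion puts the fifth (Ab) in the bass.

Ab – C – D – F#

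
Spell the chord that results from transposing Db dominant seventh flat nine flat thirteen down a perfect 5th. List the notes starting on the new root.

Gb – Bb – Db – Fb – Abb – Ebb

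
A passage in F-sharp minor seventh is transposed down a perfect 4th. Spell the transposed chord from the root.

Transposed root: F# → C# (perfect 4th down). So we spell C# minor seventh:
Root: C#
Minor 3rd (3rd): E
Perfect 5th (5th): G#
Minor 7th (7th): B

C# – E – G# – B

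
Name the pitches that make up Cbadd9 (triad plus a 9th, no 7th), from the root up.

Cbadd9 is an added-ninth built on Cb.
Cb — root
Eb — major 3rd
Gb — perfect 5th
Db — major 9th

Cb Eb Gb Db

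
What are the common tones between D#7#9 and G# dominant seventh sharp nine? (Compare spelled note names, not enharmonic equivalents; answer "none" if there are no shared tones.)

D#7#9 = D♯, F𝄪, A♯, C♯, E𝄪.
G# dominant seventh sharp nine = G♯, B♯, D♯, F♯, A𝄪.
Shared: D♯.

D♯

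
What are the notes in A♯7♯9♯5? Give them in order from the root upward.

A♯7♯9♯5 is a dominant seventh sharp nine sharp five built on A#.
A# — root
C## — major 3rd
E## — augmented 5th
G# — minor 7th
B## — augmented 9th

A# C## E## G# B##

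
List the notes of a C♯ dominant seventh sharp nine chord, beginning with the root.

C♯ dominant seventh sharp nine is a dominant seventh sharp nine built on C#.
- root: C#
- major 3rd: E#
- perfect 5th: G#
- minor 7th: B
- augmented 9th: D##

C#, E#, G#, B, D##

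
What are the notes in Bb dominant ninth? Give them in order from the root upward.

Bb dominant ninth is a dominant ninth built on Bb.
Root: Bb
Major 3rd (3rd): D
Perfect 5th (5th): F
Minor 7th (7th): Ab
Major 9th (9th): C

Bb, D, F, Ab, C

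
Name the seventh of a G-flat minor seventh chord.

Root of G-flat minor seventh = Gb. The 7th is a minor 7th: Gb up a minor 7th → Fb.

Fb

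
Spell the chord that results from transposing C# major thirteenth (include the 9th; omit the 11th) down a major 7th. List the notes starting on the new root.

C-sharp down a major 7th → D. New chord: D major thirteenth.
root → D
3rd (major 3rd) → F-sharp
5th (perfect 5th) → A
7th (major 7th) → C-sharp
9th (major 9th) → E
13th (major 13th) → B

D – F-sharp – A – C-sharp – E – B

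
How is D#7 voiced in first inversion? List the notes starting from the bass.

F## – A# – C# – D#

D#7 = D#–F##–A#–C#; first inversion → third (F##) lowest.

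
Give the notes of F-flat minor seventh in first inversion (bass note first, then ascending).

A-double-flat C-flat E-double-flat F-flat

In root position, F-flat minor seventh is F-flat–A-double-flat–C-flat–E-double-flat.
First inversion puts the third (A-double-flat) in the bass.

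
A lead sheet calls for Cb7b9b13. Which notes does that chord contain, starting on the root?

Cb7b9b13: dominant seventh flat nine flat thirteen on Cb.
- root: Cb
- major 3rd: Eb
- perfect 5th: Gb
- minor 7th: Bbb
- minor 9th: Dbb
- minor 13th: Abb

Cb, Eb, Gb, Bbb, Dbb, Abb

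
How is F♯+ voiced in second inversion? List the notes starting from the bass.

F♯+ = F♯–A♯–C𝄪; second inversion → fifth (C𝄪) lowest.

C𝄪 F♯ A♯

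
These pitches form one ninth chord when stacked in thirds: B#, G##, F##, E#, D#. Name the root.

E#

Arranged so that each adjacent pair is a third by letter name: E# – G## – B# – D# – F##.
The bottom of that stack, E#, is the root (this is E# dominant ninth).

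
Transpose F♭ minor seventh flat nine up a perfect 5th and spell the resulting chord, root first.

C-flat, E-double-flat, G-flat, B-double-flat, D-double-flat

Transposed root: F-flat → C-flat (perfect 5th up). So we spell C-flat minor seventh flat nine:
Root: C-flat
Minor 3rd (3rd): E-double-flat
Perfect 5th (5th): G-flat
Minor 7th (7th): B-double-flat
Minor 9th (9th): D-double-flat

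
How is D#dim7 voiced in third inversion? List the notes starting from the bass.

D#dim7 = D#–F#–A–C; third inversion → seventh (C) lowest.

C  D#  F#  A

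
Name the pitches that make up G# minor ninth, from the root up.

G-sharp – B – D-sharp – F-sharp – A-sharp

Root G-sharp, quality minor ninth:
G-sharp — root
B — minor 3rd
D-sharp — perfect 5th
F-sharp — minor 7th
A-sharp — major 9th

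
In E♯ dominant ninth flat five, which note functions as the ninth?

E♯ dominant ninth flat five is built on E#; its 9th is a major 9th above the root.
A second above E uses the letter F, and the major 9th above E# is F##.

F##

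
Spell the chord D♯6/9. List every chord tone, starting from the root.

D♯, F𝄪, A♯, B♯, E♯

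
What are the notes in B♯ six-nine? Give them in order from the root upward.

B-sharp  D-double-sharp  F-double-sharp  G-double-sharp  C-double-sharp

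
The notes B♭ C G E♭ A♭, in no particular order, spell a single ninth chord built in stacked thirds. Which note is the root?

Arranged so that each adjacent pair is a third by letter name: A♭ – C – E♭ – G – B♭.
The bottom of that stack, A♭, is the root (this is A♭ major ninth).

A♭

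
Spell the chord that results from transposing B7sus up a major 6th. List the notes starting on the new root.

A major 6th up from B is G#, so the new chord is G# dominant seventh suspended fourth.
Root: G#
Perfect 4th (4th): C#
Perfect 5th (5th): D#
Minor 7th (7th): F#

G#, C#, D#, F#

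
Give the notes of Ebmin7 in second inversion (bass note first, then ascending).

Bb, Db, Eb, Gb

Ebmin7 = Eb–Gb–Bb–Db; second inversion → fifth (Bb) lowest.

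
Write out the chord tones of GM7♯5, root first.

GM7♯5 is an augmented major seventh built on G.
- root: G
- major 3rd: B
- augmented 5th: D#
- major 7th: F#

G B D# F#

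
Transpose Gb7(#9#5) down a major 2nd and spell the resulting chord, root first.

Fb, Ab, C, Ebb, G

Transposed root: Gb → Fb (major 2nd down). So we spell Fb dominant seventh sharp nine sharp five:
- root: Fb
- major 3rd: Ab
- augmented 5th: C
- minor 7th: Ebb
- augmented 9th: G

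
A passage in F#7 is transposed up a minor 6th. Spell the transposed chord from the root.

D – F# – A – C

A minor 6th up from F# is D, so the new chord is D dominant seventh.
D — root
F# — major 3rd
A — perfect 5th
C — minor 7th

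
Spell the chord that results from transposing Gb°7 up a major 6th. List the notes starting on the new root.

Transposed root: Gb → Eb (major 6th up). So we spell Eb diminished seventh:
root → Eb
3rd (minor 3rd) → Gb
5th (diminished 5th) → Bbb
7th (diminished 7th) → Dbb

Eb, Gb, Bbb, Dbb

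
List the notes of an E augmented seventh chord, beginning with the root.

E, G♯, B♯, D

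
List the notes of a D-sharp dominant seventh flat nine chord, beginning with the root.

D-sharp dominant seventh flat nine: dominant seventh flat nine on D#.
D# — root
F## — major 3rd
A# — perfect 5th
C# — minor 7th
E — minor 9th

D#, F##, A#, C#, E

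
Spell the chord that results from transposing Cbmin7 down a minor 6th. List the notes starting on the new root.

Cb down a minor 6th → Eb. New chord: Eb minor seventh.
- root: Eb
- minor 3rd: Gb
- perfect 5th: Bb
- minor 7th: Db

Eb, Gb, Bb, Db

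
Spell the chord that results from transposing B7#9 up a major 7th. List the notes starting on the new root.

Transposed root: B → A# (major 7th up). So we spell A# dominant seventh sharp nine:
root → A#
3rd (major 3rd) → C##
5th (perfect 5th) → E#
7th (minor 7th) → G#
9th (augmented 9th) → B##

A#  C##  E#  G#  B##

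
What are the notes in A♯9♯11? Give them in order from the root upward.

A#, C##, E#, G#, B#, D##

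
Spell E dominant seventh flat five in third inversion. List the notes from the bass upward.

E dominant seventh flat five = E–G#–Bb–D; third inversion → seventh (D) lowest.

D, E, G#, Bb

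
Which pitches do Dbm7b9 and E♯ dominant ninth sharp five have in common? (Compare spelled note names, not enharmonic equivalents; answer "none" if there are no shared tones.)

Dbm7b9 = Db, Fb, Ab, Cb, Ebb.
E♯ dominant ninth sharp five = E#, G##, B##, D#, F##.
Shared: none.

none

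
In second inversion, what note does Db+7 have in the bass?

Db+7 in root position is Db–F–A–Cb.
Second inversion places the fifth in the bass, which is A.

A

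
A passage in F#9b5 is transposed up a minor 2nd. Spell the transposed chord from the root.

A minor 2nd up from F♯ is G, so the new chord is G dominant ninth flat five.
G — root
B — major 3rd
D♭ — diminished 5th
F — minor 7th
A — major 9th

G – B – D♭ – F – A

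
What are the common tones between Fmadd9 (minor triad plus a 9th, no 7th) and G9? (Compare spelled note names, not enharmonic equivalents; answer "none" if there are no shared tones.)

F – G

Fmadd9 = F, Ab, C, G.
G9 = G, B, D, F, A.
Shared: F, G.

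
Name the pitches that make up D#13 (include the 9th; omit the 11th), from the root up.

D#, F##, A#, C#, E#, B#

Root D#, quality dominant thirteenth:
- root: D#
- major 3rd: F##
- perfect 5th: A#
- minor 7th: C#
- major 9th: E#
- major 13th: B#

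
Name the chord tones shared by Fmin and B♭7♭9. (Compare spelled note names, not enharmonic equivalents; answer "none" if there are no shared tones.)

F  Ab

Fmin = F, Ab, C.
B♭7♭9 = Bb, D, F, Ab, Cb.
Shared: F, Ab.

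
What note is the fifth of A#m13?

E#

Root of A#m13 = A#. The 5th is a perfect 5th: A# up a perfect 5th → E#.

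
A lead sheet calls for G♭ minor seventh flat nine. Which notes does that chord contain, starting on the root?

Gb  Bbb  Db  Fb  Abb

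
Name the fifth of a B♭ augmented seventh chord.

Root of B♭ augmented seventh = B-flat. The 5th is an augmented 5th: B-flat up an augmented 5th → F-sharp.

F-sharp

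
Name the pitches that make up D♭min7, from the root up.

Db, Fb, Ab, Cb

D♭min7: minor seventh on Db.
- root: Db
- minor 3rd: Fb
- perfect 5th: Ab
- minor 7th: Cb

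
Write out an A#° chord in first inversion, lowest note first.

C♯, E, A♯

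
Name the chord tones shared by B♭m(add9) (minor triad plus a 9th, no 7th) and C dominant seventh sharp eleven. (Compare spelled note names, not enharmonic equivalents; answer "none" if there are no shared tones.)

Bb C

B♭m(add9): Bb Db F C
C dominant seventh sharp eleven: C E G Bb F#
Common to both → Bb, C.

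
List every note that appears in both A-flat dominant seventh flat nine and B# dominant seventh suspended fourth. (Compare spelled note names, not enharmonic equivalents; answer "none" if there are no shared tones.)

A-flat dominant seventh flat nine: A-flat C E-flat G-flat B-double-flat
B# dominant seventh suspended fourth: B-sharp E-sharp F-double-sharp A-sharp
Common to both → none.

none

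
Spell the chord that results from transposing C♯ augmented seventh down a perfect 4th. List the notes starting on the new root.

G-sharp, B-sharp, D-double-sharp, F-sharp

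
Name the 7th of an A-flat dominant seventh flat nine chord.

Root of A-flat dominant seventh flat nine = A-flat. The 7th is a minor 7th: A-flat up a minor 7th → G-flat.

G-flat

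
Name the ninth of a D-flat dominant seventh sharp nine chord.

D-flat dominant seventh sharp nine is built on Db; its 9th is an augmented 9th above the root.
A second above D uses the letter E, and the augmented 9th above Db is E.

E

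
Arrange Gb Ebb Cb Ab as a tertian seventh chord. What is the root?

Arranged so that each adjacent pair is a third by letter name: Ab – Cb – Ebb – Gb.
The bottom of that stack, Ab, is the root (this is Ab half-diminished seventh).

Ab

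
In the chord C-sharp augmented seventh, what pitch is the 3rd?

E#

Root of C-sharp augmented seventh = C#. The 3rd is a major 3rd: C# up a major 3rd → E#.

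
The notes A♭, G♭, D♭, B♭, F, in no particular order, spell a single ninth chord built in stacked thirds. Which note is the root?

G♭

Stacking in thirds gives G♭ – B♭ – D♭ – F – A♭, so G♭ is the root — G♭ major ninth.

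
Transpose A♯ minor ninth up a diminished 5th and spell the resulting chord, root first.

A# up a diminished 5th → E. New chord: E minor ninth.
root → E
3rd (minor 3rd) → G
5th (perfect 5th) → B
7th (minor 7th) → D
9th (major 9th) → F#

E – G – B – D – F#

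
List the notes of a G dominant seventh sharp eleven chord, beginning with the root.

G – B – D – F – C#

G dominant seventh sharp eleven: dominant seventh sharp eleven on G.
root → G
3rd (major 3rd) → B
5th (perfect 5th) → D
7th (minor 7th) → F
11th (augmented 11th) → C#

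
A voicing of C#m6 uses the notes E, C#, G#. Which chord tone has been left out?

A#

The full C#m6 chord is C#, E, G#, A#.
Comparing with the voicing, the major 6th (6th) — A# — is absent.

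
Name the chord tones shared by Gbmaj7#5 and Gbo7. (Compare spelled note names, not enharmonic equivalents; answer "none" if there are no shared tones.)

Gb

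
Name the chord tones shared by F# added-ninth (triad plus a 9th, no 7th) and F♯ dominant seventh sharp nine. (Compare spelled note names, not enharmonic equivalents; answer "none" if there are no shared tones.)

F-sharp, A-sharp, C-sharp

F# added-ninth = F-sharp, A-sharp, C-sharp, G-sharp.
F♯ dominant seventh sharp nine = F-sharp, A-sharp, C-sharp, E, G-double-sharp.
Shared: F-sharp, A-sharp, C-sharp.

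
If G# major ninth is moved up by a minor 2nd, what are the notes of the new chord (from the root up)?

A  C-sharp  E  G-sharp  B

A minor 2nd up from G-sharp is A, so the new chord is A major ninth.
root → A
3rd (major 3rd) → C-sharp
5th (perfect 5th) → E
7th (major 7th) → G-sharp
9th (major 9th) → B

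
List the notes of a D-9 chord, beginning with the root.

D, F, A, C, E

D-9: minor ninth on D.
D — root
F — minor 3rd
A — perfect 5th
C — minor 7th
E — major 9th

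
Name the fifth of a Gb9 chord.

Db

Gb9 is built on Gb; its 5th is a perfect 5th above the root.
A fifth above G uses the letter D, and the perfect 5th above Gb is Db.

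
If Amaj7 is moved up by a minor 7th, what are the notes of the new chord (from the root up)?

A up a minor 7th → G. New chord: G major seventh.
root → G
3rd (major 3rd) → B
5th (perfect 5th) → D
7th (major 7th) → F#

G, B, D, F#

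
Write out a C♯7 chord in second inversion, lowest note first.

G# – B – C# – E#

In root position, C♯7 is C#–E#–G#–B.
Second inversion puts the fifth (G#) in the bass.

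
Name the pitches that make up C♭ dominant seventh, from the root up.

C♭ dominant seventh: dominant seventh on C-flat.
C-flat — root
E-flat — major 3rd
G-flat — perfect 5th
B-double-flat — minor 7th

C-flat – E-flat – G-flat – B-double-flat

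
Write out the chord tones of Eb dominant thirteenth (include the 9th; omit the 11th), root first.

Root E♭, quality dominant thirteenth:
Root: E♭
Major 3rd (3rd): G
Perfect 5th (5th): B♭
Minor 7th (7th): D♭
Major 9th (9th): F
Major 13th (13th): C

E♭, G, B♭, D♭, F, C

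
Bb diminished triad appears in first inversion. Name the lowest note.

Bb diminished triad in root position is B-flat–D-flat–F-flat.
First inversion places the third in the bass, which is D-flat.

D-flat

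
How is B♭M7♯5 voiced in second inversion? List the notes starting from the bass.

F# – A – Bb – D

In root position, B♭M7♯5 is Bb–D–F#–A.
Second inversion puts the fifth (F#) in the bass.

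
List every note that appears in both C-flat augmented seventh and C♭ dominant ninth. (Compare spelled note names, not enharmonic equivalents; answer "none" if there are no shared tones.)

C-flat augmented seventh = Cb, Eb, G, Bbb.
C♭ dominant ninth = Cb, Eb, Gb, Bbb, Db.
Shared: Cb, Eb, Bbb.

Cb – Eb – Bbb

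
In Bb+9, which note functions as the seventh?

Ab

Root of Bb+9 = Bb. The 7th is a minor 7th: Bb up a minor 7th → Ab.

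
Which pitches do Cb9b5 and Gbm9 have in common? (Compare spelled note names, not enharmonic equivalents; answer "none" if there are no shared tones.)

Bbb, Db

Cb9b5 = Cb, Eb, Gbb, Bbb, Db.
Gbm9 = Gb, Bbb, Db, Fb, Ab.
Shared: Bbb, Db.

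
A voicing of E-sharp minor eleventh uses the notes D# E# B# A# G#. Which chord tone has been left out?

The full E-sharp minor eleventh chord is E#, G#, B#, D#, F##, A#.
Comparing with the voicing, the major 9th (9th) — F## — is absent.

F##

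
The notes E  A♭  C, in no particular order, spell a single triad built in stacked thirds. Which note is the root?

Stacking in thirds gives A♭ – C – E, so A♭ is the root — A♭ augmented triad.

A♭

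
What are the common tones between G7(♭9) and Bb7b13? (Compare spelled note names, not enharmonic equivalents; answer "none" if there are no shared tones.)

G7(♭9): G B D F Ab
Bb7b13: Bb D F Ab Gb
Common to both → D, F, Ab.

D F Ab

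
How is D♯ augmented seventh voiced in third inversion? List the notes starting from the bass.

C-sharp D-sharp F-double-sharp A-double-sharp

In root position, D♯ augmented seventh is D-sharp–F-double-sharp–A-double-sharp–C-sharp.
Third inversion puts the seventh (C-sharp) in the bass.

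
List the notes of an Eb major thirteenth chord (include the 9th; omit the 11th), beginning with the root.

Eb major thirteenth is a major thirteenth built on Eb.
root → Eb
3rd (major 3rd) → G
5th (perfect 5th) → Bb
7th (major 7th) → D
9th (major 9th) → F
13th (major 13th) → C

Eb, G, Bb, D, F, C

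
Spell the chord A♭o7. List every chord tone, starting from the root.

A♭ – C♭ – E𝄫 – G𝄫

Root A♭, quality diminished seventh:
Root: A♭
Minor 3rd (3rd): C♭
Diminished 5th (5th): E𝄫
Diminished 7th (7th): G𝄫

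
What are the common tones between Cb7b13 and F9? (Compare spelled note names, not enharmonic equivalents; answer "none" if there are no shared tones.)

Cb7b13 = Cb, Eb, Gb, Bbb, Abb.
F9 = F, A, C, Eb, G.
Shared: Eb.

Eb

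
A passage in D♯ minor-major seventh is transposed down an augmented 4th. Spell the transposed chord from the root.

D-sharp down an augmented 4th → A. New chord: A minor-major seventh.
Root: A
Minor 3rd (3rd): C
Perfect 5th (5th): E
Major 7th (7th): G-sharp

A, C, E, G-sharp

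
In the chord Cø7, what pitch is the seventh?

Bb

Root of Cø7 = C. The 7th is a minor 7th: C up a minor 7th → Bb.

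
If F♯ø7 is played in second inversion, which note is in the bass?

C

F♯ø7 = F♯–A–C–E. Second inversion → fifth in the bass = C.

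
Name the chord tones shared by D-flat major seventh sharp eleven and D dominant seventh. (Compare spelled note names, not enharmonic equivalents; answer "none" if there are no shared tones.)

D-flat major seventh sharp eleven = D-flat, F, A-flat, C, G.
D dominant seventh = D, F-sharp, A, C.
Shared: C.

C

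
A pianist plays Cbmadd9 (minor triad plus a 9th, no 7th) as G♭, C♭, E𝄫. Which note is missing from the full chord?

D♭

Cbmadd9 = C♭, E𝄫, G♭, D♭. The voicing lacks the 9th (major 9th), D♭.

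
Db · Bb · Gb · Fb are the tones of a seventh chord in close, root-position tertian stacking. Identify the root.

Gb

Arranged so that each adjacent pair is a third by letter name: Gb – Bb – Db – Fb.
The bottom of that stack, Gb, is the root (this is Gb dominant seventh).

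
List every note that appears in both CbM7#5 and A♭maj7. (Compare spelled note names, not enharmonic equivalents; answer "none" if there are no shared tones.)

Eb G

CbM7#5 = Cb, Eb, G, Bb.
A♭maj7 = Ab, C, Eb, G.
Shared: Eb, G.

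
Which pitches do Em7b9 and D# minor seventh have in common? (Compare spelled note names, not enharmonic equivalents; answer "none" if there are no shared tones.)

Em7b9 = E, G, B, D, F.
D# minor seventh = D#, F#, A#, C#.
Shared: none.

none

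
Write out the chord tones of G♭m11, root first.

Gb  Bbb  Db  Fb  Ab  Cb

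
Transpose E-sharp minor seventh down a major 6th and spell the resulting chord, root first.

G#  B  D#  F#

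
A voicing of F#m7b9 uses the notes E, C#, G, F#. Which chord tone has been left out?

The full F#m7b9 chord is F#, A, C#, E, G.
Comparing with the voicing, the minor 3rd (3rd) — A — is absent.

A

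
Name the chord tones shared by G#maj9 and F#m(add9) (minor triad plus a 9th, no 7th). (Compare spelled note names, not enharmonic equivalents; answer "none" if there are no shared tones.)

G#maj9: G# B# D# F## A#
F#m(add9): F# A C# G#
Common to both → G#.

G#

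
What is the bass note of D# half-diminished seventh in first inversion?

D# half-diminished seventh = D#–F#–A–C#. First inversion → third in the bass = F#.

F#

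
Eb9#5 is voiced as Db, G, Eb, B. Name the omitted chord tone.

Eb9#5 = Eb, G, B, Db, F. The voicing lacks the 9th (major 9th), F.

F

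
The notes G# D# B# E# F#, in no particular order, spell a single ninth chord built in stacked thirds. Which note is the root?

E#

Stacking in thirds gives E# – G# – B# – D# – F#, so E# is the root — E# minor seventh flat nine.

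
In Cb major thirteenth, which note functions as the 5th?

Gb

Root of Cb major thirteenth = Cb. The 5th is a perfect 5th: Cb up a perfect 5th → Gb.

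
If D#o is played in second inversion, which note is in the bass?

D#o in root position is D♯–F♯–A.
Second inversion places the fifth in the bass, which is A.

A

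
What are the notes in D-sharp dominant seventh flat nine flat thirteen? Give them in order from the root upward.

D-sharp dominant seventh flat nine flat thirteen is a dominant seventh flat nine flat thirteen built on D-sharp.
Root: D-sharp
Major 3rd (3rd): F-double-sharp
Perfect 5th (5th): A-sharp
Minor 7th (7th): C-sharp
Minor 9th (9th): E
Minor 13th (13th): B

D-sharp F-double-sharp A-sharp C-sharp E B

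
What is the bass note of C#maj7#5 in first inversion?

C#maj7#5 in root position is C♯–E♯–G𝄪–B♯.
First inversion places the third in the bass, which is E♯.

E♯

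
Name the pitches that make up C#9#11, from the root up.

C# E# G# B D# F##

Root C#, quality dominant ninth sharp eleven:
root → C#
3rd (major 3rd) → E#
5th (perfect 5th) → G#
7th (minor 7th) → B
9th (major 9th) → D#
11th (augmented 11th) → F##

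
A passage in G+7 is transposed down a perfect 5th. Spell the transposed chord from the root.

C E G# Bb

A perfect 5th down from G is C, so the new chord is C augmented seventh.
Root: C
Major 3rd (3rd): E
Augmented 5th (5th): G#
Minor 7th (7th): Bb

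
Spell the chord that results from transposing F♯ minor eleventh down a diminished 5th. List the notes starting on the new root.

A diminished 5th down from F# is B#, so the new chord is B# minor eleventh.
Root: B#
Minor 3rd (3rd): D#
Perfect 5th (5th): F##
Minor 7th (7th): A#
Major 9th (9th): C##
Perfect 11th (11th): E#

B#, D#, F##, A#, C##, E#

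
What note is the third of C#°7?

Root of C#°7 = C#. The 3rd is a minor 3rd: C# up a minor 3rd → E.

E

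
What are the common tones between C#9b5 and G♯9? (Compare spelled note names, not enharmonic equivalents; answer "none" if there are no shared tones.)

C#9b5 = C#, E#, G, B, D#.
G♯9 = G#, B#, D#, F#, A#.
Shared: D#.

D#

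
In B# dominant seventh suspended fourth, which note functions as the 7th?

A-sharp

Root of B# dominant seventh suspended fourth = B-sharp. The 7th is a minor 7th: B-sharp up a minor 7th → A-sharp.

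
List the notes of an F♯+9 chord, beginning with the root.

F# – A# – C## – E – G#

F♯+9 is a dominant ninth sharp five built on F#.
F# — root
A# — major 3rd
C## — augmented 5th
E — minor 7th
G# — major 9th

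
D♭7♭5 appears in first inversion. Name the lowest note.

F

D♭7♭5 in root position is Db–F–Abb–Cb.
First inversion places the third in the bass, which is F.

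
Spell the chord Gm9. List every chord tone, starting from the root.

G, Bb, D, F, A

Gm9: minor ninth on G.
- root: G
- minor 3rd: Bb
- perfect 5th: D
- minor 7th: F
- major 9th: A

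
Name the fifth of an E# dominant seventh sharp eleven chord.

E# dominant seventh sharp eleven is built on E#; its 5th is a perfect 5th above the root.
A fifth above E uses the letter B, and the perfect 5th above E# is B#.

B#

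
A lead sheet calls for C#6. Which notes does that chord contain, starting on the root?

Root C#, quality major sixth:
- root: C#
- major 3rd: E#
- perfect 5th: G#
- major 6th: A#

C# E# G# A#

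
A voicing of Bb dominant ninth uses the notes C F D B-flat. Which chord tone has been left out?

A-flat

The full Bb dominant ninth chord is B-flat, D, F, A-flat, C.
Comparing with the voicing, the minor 7th (7th) — A-flat — is absent.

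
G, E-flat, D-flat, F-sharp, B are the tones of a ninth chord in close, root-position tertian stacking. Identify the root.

E-flat

Arranged so that each adjacent pair is a third by letter name: E-flat – G – B – D-flat – F-sharp.
The bottom of that stack, E-flat, is the root (this is E-flat dominant seventh sharp nine sharp five).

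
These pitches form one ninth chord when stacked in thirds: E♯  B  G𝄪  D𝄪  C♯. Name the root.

C♯

Stacking in thirds gives C♯ – E♯ – G𝄪 – B – D𝄪, so C♯ is the root — C♯ dominant seventh sharp nine sharp five.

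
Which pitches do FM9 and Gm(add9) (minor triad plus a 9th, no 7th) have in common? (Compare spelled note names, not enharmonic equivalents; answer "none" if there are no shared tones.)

A, G

FM9 = F, A, C, E, G.
Gm(add9) = G, B♭, D, A.
Shared: A, G.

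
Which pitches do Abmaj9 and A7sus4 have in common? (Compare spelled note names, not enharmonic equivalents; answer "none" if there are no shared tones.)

Abmaj9: Ab C Eb G Bb
A7sus4: A D E G
Common to both → G.

G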